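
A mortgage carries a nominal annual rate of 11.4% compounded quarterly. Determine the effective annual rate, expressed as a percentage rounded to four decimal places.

EAR = (1 + 0.114/4)^4 − 1.
= (1 + 0.028500)^4 − 1 = 1.118967 − 1 = 11.8967%.

11.8967%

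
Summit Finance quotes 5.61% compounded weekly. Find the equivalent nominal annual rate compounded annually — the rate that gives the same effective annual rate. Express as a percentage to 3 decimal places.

5.767%

EAR = (1 + 0.0561/52)^52 − 1 = 0.057671.
Compounded annually, the equivalent nominal rate is the EAR itself: 5.767%.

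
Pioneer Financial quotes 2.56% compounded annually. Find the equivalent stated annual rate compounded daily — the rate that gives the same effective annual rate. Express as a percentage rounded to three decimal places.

Compounded annually, EAR = nominal = 0.025600.
Solve (1 + r/365)^365 = 1.025600: r/365 = 1.025600^(1/365) − 1 = 0.000069, so r = 0.025279 = 2.528%.

2.528%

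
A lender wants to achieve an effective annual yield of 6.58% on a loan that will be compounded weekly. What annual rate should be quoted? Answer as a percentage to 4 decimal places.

6.3765%

(1 + r/52)^52 − 1 = 0.0658, so 1 + r/52 = 1.0658^(1/52).
r/52 = 0.001226, so r = 0.063765 = 6.3765%.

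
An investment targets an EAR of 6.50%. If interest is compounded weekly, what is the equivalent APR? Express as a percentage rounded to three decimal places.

(1 + r/52)^52 − 1 = 0.0650, so 1 + r/52 = 1.0650^(1/52).
r/52 = 0.001212, so r = 0.063013 = 6.301%.

6.301%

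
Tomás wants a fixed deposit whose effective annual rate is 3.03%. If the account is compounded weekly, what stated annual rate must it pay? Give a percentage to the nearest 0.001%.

(1 + r/52)^52 − 1 = 0.0303, so 1 + r/52 = 1.0303^(1/52).
r/52 = 0.000574, so r = 0.029859 = 2.986%.

2.986%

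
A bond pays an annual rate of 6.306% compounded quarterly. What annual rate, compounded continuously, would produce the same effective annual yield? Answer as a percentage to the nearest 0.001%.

EAR = (1 + 0.06306/4)^4 − 1 = 0.064567.
Equivalent continuous rate: r = ln(1 + 0.064567) = 0.062568 = 6.257%.

6.257%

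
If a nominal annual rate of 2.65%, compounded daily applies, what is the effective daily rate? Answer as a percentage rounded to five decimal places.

0.00726%

With a nominal annual rate compounded daily, the periodic rate is the nominal rate divided by 365.
i = 0.0265 / 365 = 0.0000726 = 0.00726%.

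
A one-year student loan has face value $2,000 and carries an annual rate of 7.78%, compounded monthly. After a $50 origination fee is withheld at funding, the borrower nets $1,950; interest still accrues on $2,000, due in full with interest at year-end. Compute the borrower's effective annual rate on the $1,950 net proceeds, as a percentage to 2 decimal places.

Amount owed after one year: 2,000 × (1 + 0.0778/12)^12 = 2,000 × 1.080635 = $2,161.27.
Effective rate on net proceeds: 2,161.27 / 1,950 − 1 = 0.108344 = 10.83%.

10.83%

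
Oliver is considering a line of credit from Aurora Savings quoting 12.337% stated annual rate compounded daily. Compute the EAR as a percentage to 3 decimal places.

13.128%

EAR = (1 + 0.12337/365)^365 − 1.
= (1 + 0.000338)^365 − 1 = 1.131279 − 1 = 13.128%.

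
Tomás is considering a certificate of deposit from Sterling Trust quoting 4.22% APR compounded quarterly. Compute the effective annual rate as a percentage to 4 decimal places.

EAR = (1 + 0.0422/4)^4 − 1.
= (1 + 0.010550)^4 − 1 = 1.042873 − 1 = 4.2873%.

4.2873%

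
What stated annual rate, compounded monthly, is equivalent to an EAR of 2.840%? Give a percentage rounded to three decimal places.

(1 + r/12)^12 − 1 = 0.02840, so 1 + r/12 = 1.02840^(1/12).
r/12 = 0.002336, so r = 0.028037 = 2.804%.

2.804%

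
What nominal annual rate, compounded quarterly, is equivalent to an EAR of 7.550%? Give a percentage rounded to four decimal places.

(1 + r/4)^4 − 1 = 0.07550, so 1 + r/4 = 1.07550^(1/4).
r/4 = 0.018363, so r = 0.073452 = 7.3452%.

7.3452%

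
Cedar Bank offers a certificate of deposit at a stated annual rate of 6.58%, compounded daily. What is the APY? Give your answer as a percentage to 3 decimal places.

EAR = (1 + 0.0658/365)^365 − 1.
= (1 + 0.000180)^365 − 1 = 1.068007 − 1 = 6.801%.

6.801%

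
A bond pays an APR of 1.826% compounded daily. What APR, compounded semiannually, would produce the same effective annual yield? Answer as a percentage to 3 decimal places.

1.834%

EAR = (1 + 0.01826/365)^365 − 1 = 0.018427.
Solve (1 + r/2)^2 = 1.018427: r/2 = 1.018427^(1/2) − 1 = 0.009172, so r = 0.018343 = 1.834%.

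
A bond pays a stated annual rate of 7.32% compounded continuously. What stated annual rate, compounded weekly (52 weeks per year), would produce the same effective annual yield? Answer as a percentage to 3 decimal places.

7.325%

EAR under continuous compounding: e^0.0732 − 1 = 0.075946.
Solve (1 + r/52)^52 = 1.075946: r/52 = 1.075946^(1/52) − 1 = 0.001409, so r = 0.073252 = 7.325%.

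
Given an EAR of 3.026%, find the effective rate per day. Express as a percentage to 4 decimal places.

The per-day rate i satisfies (1 + i)^365 = 1 + 0.03026.
i = 1.03026^(1/365) − 1 = 0.0000817 = 0.0082%.

0.0082%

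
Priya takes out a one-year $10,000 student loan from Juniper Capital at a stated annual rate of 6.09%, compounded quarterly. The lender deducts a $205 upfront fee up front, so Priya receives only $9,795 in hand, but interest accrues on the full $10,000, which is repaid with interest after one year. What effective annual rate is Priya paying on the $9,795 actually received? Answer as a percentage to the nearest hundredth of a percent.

Amount owed after one year: 10,000 × (1 + 0.0609/4)^4 = 10,000 × 1.062305 = $10,623.05.
Effective rate on net proceeds: 10,623.05 / 9,795 − 1 = 0.084538 = 8.45%.

8.45%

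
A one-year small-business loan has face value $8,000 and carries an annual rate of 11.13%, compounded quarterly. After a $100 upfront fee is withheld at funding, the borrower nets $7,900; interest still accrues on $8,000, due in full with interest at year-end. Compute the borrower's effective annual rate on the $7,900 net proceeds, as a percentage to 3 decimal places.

13.016%

Amount owed after one year: 8,000 × (1 + 0.1113/4)^4 = 8,000 × 1.116032 = $8,928.26.
Effective rate on net proceeds: 8,928.26 / 7,900 − 1 = 0.130159 = 13.016%.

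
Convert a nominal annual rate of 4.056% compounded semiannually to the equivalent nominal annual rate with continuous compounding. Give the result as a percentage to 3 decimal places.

4.015%

EAR = (1 + 0.04056/2)^2 − 1 = 0.040971.
Equivalent continuous rate: r = ln(1 + 0.040971) = 0.040154 = 4.015%.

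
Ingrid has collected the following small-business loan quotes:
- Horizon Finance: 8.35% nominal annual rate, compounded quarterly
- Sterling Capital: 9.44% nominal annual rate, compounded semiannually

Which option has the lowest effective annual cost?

Horizon Finance: (1 + 0.0835/4)^4 − 1 = 8.615%
Sterling Capital: (1 + 0.0944/2)^2 − 1 = 9.663%
The lowest effective annual rate is Horizon Finance at 8.615%.

Horizon Finance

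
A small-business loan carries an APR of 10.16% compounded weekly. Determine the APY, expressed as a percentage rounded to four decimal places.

EAR = (1 + 0.1016/52)^52 − 1.
= 1.106831 − 1 = 10.6831%.

10.6831%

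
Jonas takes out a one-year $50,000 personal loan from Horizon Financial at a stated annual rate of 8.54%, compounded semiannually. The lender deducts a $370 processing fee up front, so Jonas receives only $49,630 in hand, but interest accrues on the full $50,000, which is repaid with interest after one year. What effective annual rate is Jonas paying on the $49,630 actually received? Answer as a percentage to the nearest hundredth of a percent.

9.53%

Amount owed after one year: 50,000 × (1 + 0.0854/2)^2 = 50,000 × 1.087223 = $54,361.16.
Effective rate on net proceeds: 54,361.16 / 49,630 − 1 = 0.095329 = 9.53%.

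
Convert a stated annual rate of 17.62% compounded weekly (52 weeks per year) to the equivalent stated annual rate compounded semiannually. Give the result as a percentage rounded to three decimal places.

18.387%

EAR = (1 + 0.1762/52)^52 − 1 = 0.192321.
Solve (1 + r/2)^2 = 1.192321: r/2 = 1.192321^(1/2) − 1 = 0.091935, so r = 0.183869 = 18.387%.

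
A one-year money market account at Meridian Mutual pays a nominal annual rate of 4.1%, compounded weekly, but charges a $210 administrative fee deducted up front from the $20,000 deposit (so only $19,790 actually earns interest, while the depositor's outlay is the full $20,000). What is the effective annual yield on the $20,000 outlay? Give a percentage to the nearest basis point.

3.09%

Value after one year: 19,790 × (1 + 0.041/52)^52 = 19,790 × 1.041835 = $20,617.92.
Effective yield on the $20,000 outlay: 20,617.92 / 20,000 − 1 = 0.030896 = 3.09%.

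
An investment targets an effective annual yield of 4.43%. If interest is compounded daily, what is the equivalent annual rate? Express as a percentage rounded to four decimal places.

4.3349%

(1 + r/365)^365 − 1 = 0.0443, so 1 + r/365 = 1.0443^(1/365).
r/365 = 0.000119, so r = 0.043349 = 4.3349%.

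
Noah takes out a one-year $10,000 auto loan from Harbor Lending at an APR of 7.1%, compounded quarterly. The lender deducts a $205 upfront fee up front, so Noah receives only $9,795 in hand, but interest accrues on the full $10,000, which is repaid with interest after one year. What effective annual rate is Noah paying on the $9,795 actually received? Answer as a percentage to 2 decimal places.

9.54%

Amount owed after one year: 10,000 × (1 + 0.071/4)^4 = 10,000 × 1.072913 = $10,729.13.
Effective rate on net proceeds: 10,729.13 / 9,795 − 1 = 0.095368 = 9.54%.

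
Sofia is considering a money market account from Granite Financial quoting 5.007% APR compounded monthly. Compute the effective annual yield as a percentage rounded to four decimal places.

EAR = (1 + 0.05007/12)^12 − 1.
= (1 + 0.004172)^12 − 1 = 1.051235 − 1 = 5.1235%.

5.1235%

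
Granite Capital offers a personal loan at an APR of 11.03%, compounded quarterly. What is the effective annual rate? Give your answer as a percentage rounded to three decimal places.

EAR = (1 + 0.1103/4)^4 − 1.
= (1 + 0.027575)^4 − 1 = 1.114947 − 1 = 11.495%.

11.495%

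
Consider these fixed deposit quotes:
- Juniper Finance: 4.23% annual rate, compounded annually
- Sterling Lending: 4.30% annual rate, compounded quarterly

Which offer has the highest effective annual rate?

Sterling Lending

Juniper Finance: compounded annually, EAR = 4.230%
Sterling Lending: (1 + 0.0430/4)^4 − 1 = 4.370%
The highest effective annual rate is Sterling Lending at 4.370%.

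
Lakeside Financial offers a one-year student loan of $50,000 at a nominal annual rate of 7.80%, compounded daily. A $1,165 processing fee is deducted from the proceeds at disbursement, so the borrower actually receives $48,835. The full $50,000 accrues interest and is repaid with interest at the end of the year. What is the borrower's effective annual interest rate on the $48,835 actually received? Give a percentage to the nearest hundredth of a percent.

10.69%

Amount owed after one year: 50,000 × (1 + 0.0780/365)^365 = 50,000 × 1.081114 = $54,055.68.
Effective rate on net proceeds: 54,055.68 / 48,835 − 1 = 0.106905 = 10.69%.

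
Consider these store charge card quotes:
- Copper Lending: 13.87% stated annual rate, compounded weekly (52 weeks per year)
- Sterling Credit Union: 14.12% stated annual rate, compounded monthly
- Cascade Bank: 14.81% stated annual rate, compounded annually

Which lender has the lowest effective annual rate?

Copper Lending: (1 + 0.1387/52)^52 − 1 = 14.857%
Sterling Credit Union: (1 + 0.1412/12)^12 − 1 = 15.071%
Cascade Bank: compounded annually, EAR = 14.810%
The lowest effective annual rate is Cascade Bank at 14.810%.

Cascade Bank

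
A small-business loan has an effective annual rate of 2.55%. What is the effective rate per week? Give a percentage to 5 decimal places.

0.04844%

The per-week rate i satisfies (1 + i)^52 = 1 + 0.0255.
i = 1.0255^(1/52) − 1 = 0.0004844 = 0.04844%.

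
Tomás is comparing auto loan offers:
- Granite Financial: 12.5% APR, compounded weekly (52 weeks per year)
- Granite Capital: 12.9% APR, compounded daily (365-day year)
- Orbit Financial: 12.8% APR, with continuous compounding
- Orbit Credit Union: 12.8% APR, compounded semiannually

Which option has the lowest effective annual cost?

Orbit Credit Union

Granite Financial: (1 + 0.125/52)^52 − 1 = 13.298%
Granite Capital: (1 + 0.129/365)^365 − 1 = 13.766%
Orbit Financial: e^0.128 − 1 = 13.655%
Orbit Credit Union: (1 + 0.128/2)^2 − 1 = 13.210%
The lowest effective annual rate is Orbit Credit Union at 13.210%.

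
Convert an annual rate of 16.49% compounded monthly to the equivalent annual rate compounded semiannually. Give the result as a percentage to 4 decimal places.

EAR = (1 + 0.1649/12)^12 − 1 = 0.177952.
Solve (1 + r/2)^2 = 1.177952: r/2 = 1.177952^(1/2) − 1 = 0.085335, so r = 0.170670 = 17.0670%.

17.0670%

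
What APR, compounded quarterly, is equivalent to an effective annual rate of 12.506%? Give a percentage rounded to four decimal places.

(1 + r/4)^4 − 1 = 0.12506, so 1 + r/4 = 1.12506^(1/4).
r/4 = 0.029897, so r = 0.119589 = 11.9589%.

11.9589%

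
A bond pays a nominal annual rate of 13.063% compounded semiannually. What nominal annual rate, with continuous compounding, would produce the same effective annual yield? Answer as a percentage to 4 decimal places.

EAR = (1 + 0.13063/2)^2 − 1 = 0.134896.
Equivalent continuous rate: r = ln(1 + 0.134896) = 0.126541 = 12.6541%.

12.6541%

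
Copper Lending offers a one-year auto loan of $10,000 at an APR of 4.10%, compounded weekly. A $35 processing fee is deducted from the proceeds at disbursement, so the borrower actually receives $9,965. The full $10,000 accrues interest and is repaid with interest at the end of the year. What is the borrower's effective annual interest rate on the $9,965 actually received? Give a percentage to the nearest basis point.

4.55%

Amount owed after one year: 10,000 × (1 + 0.0410/52)^52 = 10,000 × 1.041835 = $10,418.35.
Effective rate on net proceeds: 10,418.35 / 9,965 − 1 = 0.045495 = 4.55%.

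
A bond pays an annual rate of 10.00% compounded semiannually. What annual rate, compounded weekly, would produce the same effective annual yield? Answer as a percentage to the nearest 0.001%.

9.767%

EAR = (1 + 0.1000/2)^2 − 1 = 0.102500.
Solve (1 + r/52)^52 = 1.102500: r/52 = 1.102500^(1/52) − 1 = 0.001878, so r = 0.097672 = 9.767%.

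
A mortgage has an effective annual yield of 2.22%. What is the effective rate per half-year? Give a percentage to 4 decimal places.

1.1039%

The per-half-year rate i satisfies (1 + i)^2 = 1 + 0.0222.
i = 1.0222^(1/2) − 1 = 0.0110391 = 1.1039%.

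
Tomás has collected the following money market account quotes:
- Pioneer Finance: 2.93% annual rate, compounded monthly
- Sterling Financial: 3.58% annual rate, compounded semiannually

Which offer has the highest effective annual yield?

Pioneer Finance: (1 + 0.0293/12)^12 − 1 = 2.970%
Sterling Financial: (1 + 0.0358/2)^2 − 1 = 3.612%
The highest effective annual rate is Sterling Financial at 3.612%.

Sterling Financial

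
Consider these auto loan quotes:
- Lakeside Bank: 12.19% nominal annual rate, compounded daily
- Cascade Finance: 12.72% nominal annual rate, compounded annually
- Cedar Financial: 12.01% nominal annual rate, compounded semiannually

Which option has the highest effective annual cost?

Lakeside Bank: (1 + 0.1219/365)^365 − 1 = 12.962%
Cascade Finance: compounded annually, EAR = 12.720%
Cedar Financial: (1 + 0.1201/2)^2 − 1 = 12.371%
The highest effective annual rate is Lakeside Bank at 12.962%.

Lakeside Bank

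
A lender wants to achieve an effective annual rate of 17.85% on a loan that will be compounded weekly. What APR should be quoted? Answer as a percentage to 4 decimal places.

16.4502%

(1 + r/52)^52 − 1 = 0.1785, so 1 + r/52 = 1.1785^(1/52).
r/52 = 0.003164, so r = 0.164502 = 16.4502%.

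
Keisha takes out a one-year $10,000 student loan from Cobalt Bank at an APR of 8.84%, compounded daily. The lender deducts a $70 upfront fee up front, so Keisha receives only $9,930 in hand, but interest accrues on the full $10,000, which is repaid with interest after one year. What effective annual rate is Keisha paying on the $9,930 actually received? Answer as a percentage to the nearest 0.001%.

10.011%

Amount owed after one year: 10,000 × (1 + 0.0884/365)^365 = 10,000 × 1.092413 = $10,924.13.
Effective rate on net proceeds: 10,924.13 / 9,930 − 1 = 0.100114 = 10.011%.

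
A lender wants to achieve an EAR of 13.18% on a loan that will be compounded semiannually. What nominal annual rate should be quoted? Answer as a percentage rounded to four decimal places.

(1 + r/2)^2 − 1 = 0.1318, so 1 + r/2 = 1.1318^(1/2).
r/2 = 0.063861, so r = 0.127722 = 12.7722%.

12.7722%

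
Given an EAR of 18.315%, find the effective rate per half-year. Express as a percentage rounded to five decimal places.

The per-half-year rate i satisfies (1 + i)^2 = 1 + 0.18315.
i = 1.18315^(1/2) − 1 = 0.0877270 = 8.77270%.

8.77270%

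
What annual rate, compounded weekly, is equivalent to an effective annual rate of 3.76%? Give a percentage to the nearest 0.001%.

(1 + r/52)^52 − 1 = 0.0376, so 1 + r/52 = 1.0376^(1/52).
r/52 = 0.000710, so r = 0.036923 = 3.692%.

3.692%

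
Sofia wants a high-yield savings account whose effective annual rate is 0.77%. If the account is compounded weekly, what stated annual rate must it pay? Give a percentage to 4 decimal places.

(1 + r/52)^52 − 1 = 0.0077, so 1 + r/52 = 1.0077^(1/52).
r/52 = 0.000148, so r = 0.007671 = 0.7671%.

0.7671%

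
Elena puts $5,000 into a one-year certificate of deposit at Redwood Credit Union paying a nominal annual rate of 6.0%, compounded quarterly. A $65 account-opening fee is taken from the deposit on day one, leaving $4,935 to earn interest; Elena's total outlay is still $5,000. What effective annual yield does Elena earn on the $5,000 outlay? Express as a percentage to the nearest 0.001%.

Value after one year: 4,935 × (1 + 0.060/4)^4 = 4,935 × 1.061364 = $5,237.83.
Effective yield on the $5,000 outlay: 5,237.83 / 5,000 − 1 = 0.047566 = 4.757%.

4.757%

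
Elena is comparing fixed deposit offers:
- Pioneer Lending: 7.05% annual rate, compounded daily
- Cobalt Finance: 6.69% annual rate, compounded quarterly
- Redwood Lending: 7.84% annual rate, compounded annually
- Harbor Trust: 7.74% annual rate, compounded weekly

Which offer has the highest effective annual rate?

Pioneer Lending: (1 + 0.0705/365)^365 − 1 = 7.304%
Cobalt Finance: (1 + 0.0669/4)^4 − 1 = 6.860%
Redwood Lending: compounded annually, EAR = 7.840%
Harbor Trust: (1 + 0.0774/52)^52 − 1 = 8.041%
The highest effective annual rate is Harbor Trust at 8.041%.

Harbor Trust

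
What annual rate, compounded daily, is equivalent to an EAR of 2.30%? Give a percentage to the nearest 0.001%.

2.274%

(1 + r/365)^365 − 1 = 0.0230, so 1 + r/365 = 1.0230^(1/365).
r/365 = 0.000062, so r = 0.022740 = 2.274%.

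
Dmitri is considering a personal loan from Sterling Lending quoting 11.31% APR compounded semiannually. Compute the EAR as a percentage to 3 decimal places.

EAR = (1 + 0.1131/2)^2 − 1.
= 1.116298 − 1 = 11.630%.

11.630%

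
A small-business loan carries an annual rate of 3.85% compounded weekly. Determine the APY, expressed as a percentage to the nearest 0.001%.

EAR = (1 + 0.0385/52)^52 − 1.
= 1.039236 − 1 = 3.924%.

3.924%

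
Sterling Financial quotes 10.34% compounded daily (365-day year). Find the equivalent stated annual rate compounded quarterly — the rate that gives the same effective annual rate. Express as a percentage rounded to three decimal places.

EAR = (1 + 0.1034/365)^365 − 1 = 0.108919.
Solve (1 + r/4)^4 = 1.108919: r/4 = 1.108919^(1/4) − 1 = 0.026183, so r = 0.104733 = 10.473%.

10.473%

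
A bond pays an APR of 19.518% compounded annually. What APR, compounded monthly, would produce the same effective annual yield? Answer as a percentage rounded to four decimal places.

17.9628%

Compounded annually, EAR = nominal = 0.195180.
Solve (1 + r/12)^12 = 1.195180: r/12 = 1.195180^(1/12) − 1 = 0.014969, so r = 0.179628 = 17.9628%.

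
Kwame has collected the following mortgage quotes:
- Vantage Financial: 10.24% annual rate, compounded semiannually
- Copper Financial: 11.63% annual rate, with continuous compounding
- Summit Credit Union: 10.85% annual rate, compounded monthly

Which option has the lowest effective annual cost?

Vantage Financial

Vantage Financial: (1 + 0.1024/2)^2 − 1 = 10.502%
Copper Financial: e^0.1163 − 1 = 12.333%
Summit Credit Union: (1 + 0.1085/12)^12 − 1 = 11.406%
The lowest effective annual rate is Vantage Financial at 10.502%.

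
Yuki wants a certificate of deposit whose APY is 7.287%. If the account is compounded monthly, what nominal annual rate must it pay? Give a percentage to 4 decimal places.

(1 + r/12)^12 − 1 = 0.07287, so 1 + r/12 = 1.07287^(1/12).
r/12 = 0.005879, so r = 0.070544 = 7.0544%.

7.0544%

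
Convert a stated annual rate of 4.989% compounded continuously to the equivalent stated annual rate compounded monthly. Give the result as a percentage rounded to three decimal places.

EAR under continuous compounding: e^0.04989 − 1 = 0.051155.
Solve (1 + r/12)^12 = 1.051155: r/12 = 1.051155^(1/12) − 1 = 0.004166, so r = 0.049994 = 4.999%.

4.999%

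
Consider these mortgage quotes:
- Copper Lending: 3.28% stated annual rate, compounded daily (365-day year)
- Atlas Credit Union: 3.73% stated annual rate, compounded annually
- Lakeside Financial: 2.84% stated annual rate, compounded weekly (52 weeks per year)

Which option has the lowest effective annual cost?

Lakeside Financial

Copper Lending: (1 + 0.0328/365)^365 − 1 = 3.334%
Atlas Credit Union: compounded annually, EAR = 3.730%
Lakeside Financial: (1 + 0.0284/52)^52 − 1 = 2.880%
The lowest effective annual rate is Lakeside Financial at 2.880%.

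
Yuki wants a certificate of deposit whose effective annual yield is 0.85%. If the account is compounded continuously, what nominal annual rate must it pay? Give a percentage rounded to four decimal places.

Continuous: nominal r satisfies e^r − 1 = 0.0085.
r = ln(1 + 0.0085) = ln(1.0085) = 0.008464 = 0.8464%.

0.8464%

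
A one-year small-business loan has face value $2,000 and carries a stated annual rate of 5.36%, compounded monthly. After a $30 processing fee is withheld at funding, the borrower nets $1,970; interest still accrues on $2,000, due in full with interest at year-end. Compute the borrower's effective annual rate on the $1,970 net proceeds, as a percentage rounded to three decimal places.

7.100%

Amount owed after one year: 2,000 × (1 + 0.0536/12)^12 = 2,000 × 1.054937 = $2,109.87.
Effective rate on net proceeds: 2,109.87 / 1,970 − 1 = 0.071002 = 7.100%.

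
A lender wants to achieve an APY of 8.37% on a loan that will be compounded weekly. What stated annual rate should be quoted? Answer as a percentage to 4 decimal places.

8.0443%

(1 + r/52)^52 − 1 = 0.0837, so 1 + r/52 = 1.0837^(1/52).
r/52 = 0.001547, so r = 0.080443 = 8.0443%.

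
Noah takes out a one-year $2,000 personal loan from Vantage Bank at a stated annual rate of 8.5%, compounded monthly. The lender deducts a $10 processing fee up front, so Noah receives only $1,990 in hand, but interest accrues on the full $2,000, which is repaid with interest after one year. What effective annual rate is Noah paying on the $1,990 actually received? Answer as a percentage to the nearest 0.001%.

Amount owed after one year: 2,000 × (1 + 0.085/12)^12 = 2,000 × 1.088391 = $2,176.78.
Effective rate on net proceeds: 2,176.78 / 1,990 − 1 = 0.093860 = 9.386%.

9.386%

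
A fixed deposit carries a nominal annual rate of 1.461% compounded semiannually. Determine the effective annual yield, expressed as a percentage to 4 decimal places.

1.4663%

EAR = (1 + 0.01461/2)^2 − 1.
= (1 + 0.007305)^2 − 1 = 1.014663 − 1 = 1.4663%.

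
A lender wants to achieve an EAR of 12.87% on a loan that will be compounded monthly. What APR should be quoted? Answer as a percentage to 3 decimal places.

(1 + r/12)^12 − 1 = 0.1287, so 1 + r/12 = 1.1287^(1/12).
r/12 = 0.010140, so r = 0.121679 = 12.168%.

12.168%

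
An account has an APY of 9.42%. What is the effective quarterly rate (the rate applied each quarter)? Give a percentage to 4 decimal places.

2.2761%

The per-quarter rate i satisfies (1 + i)^4 = 1 + 0.0942.
i = 1.0942^(1/4) − 1 = 0.0227610 = 2.2761%.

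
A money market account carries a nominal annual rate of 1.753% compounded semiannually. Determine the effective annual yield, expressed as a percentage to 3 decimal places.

EAR = (1 + 0.01753/2)^2 − 1.
= (1 + 0.008765)^2 − 1 = 1.017607 − 1 = 1.761%.

1.761%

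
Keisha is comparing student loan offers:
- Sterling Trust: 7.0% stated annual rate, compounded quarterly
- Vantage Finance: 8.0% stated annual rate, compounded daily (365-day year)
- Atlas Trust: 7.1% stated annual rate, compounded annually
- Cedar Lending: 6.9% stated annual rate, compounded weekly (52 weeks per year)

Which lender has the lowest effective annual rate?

Atlas Trust

Sterling Trust: (1 + 0.070/4)^4 − 1 = 7.186%
Vantage Finance: (1 + 0.080/365)^365 − 1 = 8.328%
Atlas Trust: compounded annually, EAR = 7.100%
Cedar Lending: (1 + 0.069/52)^52 − 1 = 7.139%
The lowest effective annual rate is Atlas Trust at 7.100%.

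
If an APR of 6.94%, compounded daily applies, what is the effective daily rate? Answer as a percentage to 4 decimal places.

0.0190%

With a nominal annual rate compounded daily, the periodic rate is the nominal rate divided by 365.
i = 0.0694 / 365 = 0.0001901 = 0.0190%.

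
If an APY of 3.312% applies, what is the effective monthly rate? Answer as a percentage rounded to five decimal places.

The per-month rate i satisfies (1 + i)^12 = 1 + 0.03312.
i = 1.03312^(1/12) − 1 = 0.0027190 = 0.27190%.

0.27190%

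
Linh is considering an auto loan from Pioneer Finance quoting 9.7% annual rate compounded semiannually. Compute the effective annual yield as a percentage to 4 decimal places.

EAR = (1 + 0.097/2)^2 − 1.
= 1.099352 − 1 = 9.9352%.

9.9352%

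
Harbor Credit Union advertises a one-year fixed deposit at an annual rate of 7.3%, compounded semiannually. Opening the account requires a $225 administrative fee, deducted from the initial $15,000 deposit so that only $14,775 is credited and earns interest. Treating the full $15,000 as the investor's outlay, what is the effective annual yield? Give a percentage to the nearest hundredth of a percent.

5.82%

Value after one year: 14,775 × (1 + 0.073/2)^2 = 14,775 × 1.074332 = $15,873.26.
Effective yield on the $15,000 outlay: 15,873.26 / 15,000 − 1 = 0.058217 = 5.82%.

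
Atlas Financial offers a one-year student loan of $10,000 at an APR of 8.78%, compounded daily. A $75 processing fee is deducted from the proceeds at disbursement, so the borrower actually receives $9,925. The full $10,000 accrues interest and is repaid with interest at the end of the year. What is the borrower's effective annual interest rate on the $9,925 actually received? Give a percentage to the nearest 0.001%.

Amount owed after one year: 10,000 × (1 + 0.0878/365)^365 = 10,000 × 1.091758 = $10,917.58.
Effective rate on net proceeds: 10,917.58 / 9,925 − 1 = 0.100008 = 10.001%.

10.001%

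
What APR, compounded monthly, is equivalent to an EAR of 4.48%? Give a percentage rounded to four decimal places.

(1 + r/12)^12 − 1 = 0.0448, so 1 + r/12 = 1.0448^(1/12).
r/12 = 0.003659, so r = 0.043906 = 4.3906%.

4.3906%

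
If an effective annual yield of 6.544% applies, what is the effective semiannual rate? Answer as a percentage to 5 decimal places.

The per-half-year rate i satisfies (1 + i)^2 = 1 + 0.06544.
i = 1.06544^(1/2) − 1 = 0.0322015 = 3.22015%.

3.22015%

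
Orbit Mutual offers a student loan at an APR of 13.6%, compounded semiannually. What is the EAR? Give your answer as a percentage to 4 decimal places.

EAR = (1 + 0.136/2)^2 − 1.
= 1.140624 − 1 = 14.0624%.

14.0624%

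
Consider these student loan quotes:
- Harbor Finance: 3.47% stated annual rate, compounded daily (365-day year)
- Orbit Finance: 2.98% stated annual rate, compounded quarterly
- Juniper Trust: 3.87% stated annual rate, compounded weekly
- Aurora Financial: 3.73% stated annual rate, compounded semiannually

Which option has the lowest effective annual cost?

Harbor Finance: (1 + 0.0347/365)^365 − 1 = 3.531%
Orbit Finance: (1 + 0.0298/4)^4 − 1 = 3.013%
Juniper Trust: (1 + 0.0387/52)^52 − 1 = 3.944%
Aurora Financial: (1 + 0.0373/2)^2 − 1 = 3.765%
The lowest effective annual rate is Orbit Finance at 3.013%.

Orbit Finance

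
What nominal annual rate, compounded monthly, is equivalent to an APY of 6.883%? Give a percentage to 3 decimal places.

(1 + r/12)^12 − 1 = 0.06883, so 1 + r/12 = 1.06883^(1/12).
r/12 = 0.005562, so r = 0.066750 = 6.675%.

6.675%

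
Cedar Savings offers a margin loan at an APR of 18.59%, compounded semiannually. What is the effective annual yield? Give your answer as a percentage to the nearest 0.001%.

EAR = (1 + 0.1859/2)^2 − 1.
= (1 + 0.092950)^2 − 1 = 1.194540 − 1 = 19.454%.

19.454%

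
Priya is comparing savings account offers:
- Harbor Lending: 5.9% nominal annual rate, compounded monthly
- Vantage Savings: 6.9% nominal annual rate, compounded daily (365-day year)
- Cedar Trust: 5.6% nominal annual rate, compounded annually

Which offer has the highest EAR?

Vantage Savings

Harbor Lending: (1 + 0.059/12)^12 − 1 = 6.062%
Vantage Savings: (1 + 0.069/365)^365 − 1 = 7.143%
Cedar Trust: compounded annually, EAR = 5.600%
The highest effective annual rate is Vantage Savings at 7.143%.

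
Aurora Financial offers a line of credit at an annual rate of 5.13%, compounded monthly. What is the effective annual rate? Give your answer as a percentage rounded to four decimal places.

5.2524%

EAR = (1 + 0.0513/12)^12 − 1.
= (1 + 0.004275)^12 − 1 = 1.052524 − 1 = 5.2524%.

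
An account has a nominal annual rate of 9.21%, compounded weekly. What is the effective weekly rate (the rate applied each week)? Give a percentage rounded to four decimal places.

With a nominal annual rate compounded weekly, the periodic rate is the nominal rate divided by 52.
i = 0.0921 / 52 = 0.0017712 = 0.1771%.

0.1771%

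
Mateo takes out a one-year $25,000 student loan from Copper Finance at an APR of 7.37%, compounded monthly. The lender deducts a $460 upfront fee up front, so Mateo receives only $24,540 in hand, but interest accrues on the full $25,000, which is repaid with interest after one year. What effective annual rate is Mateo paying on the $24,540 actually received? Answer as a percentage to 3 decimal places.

Amount owed after one year: 25,000 × (1 + 0.0737/12)^12 = 25,000 × 1.076241 = $26,906.03.
Effective rate on net proceeds: 26,906.03 / 24,540 − 1 = 0.096415 = 9.642%.

9.642%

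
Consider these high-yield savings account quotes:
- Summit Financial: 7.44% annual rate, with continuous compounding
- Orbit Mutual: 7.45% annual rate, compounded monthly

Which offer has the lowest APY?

Orbit Mutual

Summit Financial: e^0.0744 − 1 = 7.724%
Orbit Mutual: (1 + 0.0745/12)^12 − 1 = 7.710%
The lowest effective annual rate is Orbit Mutual at 7.710%.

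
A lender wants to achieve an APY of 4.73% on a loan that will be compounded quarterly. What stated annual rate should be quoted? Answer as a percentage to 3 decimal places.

(1 + r/4)^4 − 1 = 0.0473, so 1 + r/4 = 1.0473^(1/4).
r/4 = 0.011621, so r = 0.046483 = 4.648%.

4.648%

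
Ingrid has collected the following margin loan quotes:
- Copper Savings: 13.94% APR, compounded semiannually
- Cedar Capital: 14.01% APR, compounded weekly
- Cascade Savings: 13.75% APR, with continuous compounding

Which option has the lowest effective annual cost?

Copper Savings: (1 + 0.1394/2)^2 − 1 = 14.426%
Cedar Capital: (1 + 0.1401/52)^52 − 1 = 15.017%
Cascade Savings: e^0.1375 − 1 = 14.740%
The lowest effective annual rate is Copper Savings at 14.426%.

Copper Savings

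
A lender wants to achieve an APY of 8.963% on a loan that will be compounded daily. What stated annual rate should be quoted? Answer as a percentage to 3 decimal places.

8.585%

(1 + r/365)^365 − 1 = 0.08963, so 1 + r/365 = 1.08963^(1/365).
r/365 = 0.000235, so r = 0.085848 = 8.585%.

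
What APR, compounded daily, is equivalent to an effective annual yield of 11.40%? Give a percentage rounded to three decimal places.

(1 + r/365)^365 − 1 = 0.1140, so 1 + r/365 = 1.1140^(1/365).
r/365 = 0.000296, so r = 0.107973 = 10.797%.

10.797%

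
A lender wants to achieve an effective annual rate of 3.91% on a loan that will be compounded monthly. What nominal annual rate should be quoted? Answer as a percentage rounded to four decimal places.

(1 + r/12)^12 − 1 = 0.0391, so 1 + r/12 = 1.0391^(1/12).
r/12 = 0.003201, so r = 0.038416 = 3.8416%.

3.8416%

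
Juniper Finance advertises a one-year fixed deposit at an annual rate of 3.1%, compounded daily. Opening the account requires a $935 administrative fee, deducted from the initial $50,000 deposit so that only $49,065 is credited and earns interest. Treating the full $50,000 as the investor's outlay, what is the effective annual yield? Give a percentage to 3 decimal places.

1.220%

Value after one year: 49,065 × (1 + 0.031/365)^365 = 49,065 × 1.031484 = $50,609.77.
Effective yield on the $50,000 outlay: 50,609.77 / 50,000 − 1 = 0.012195 = 1.220%.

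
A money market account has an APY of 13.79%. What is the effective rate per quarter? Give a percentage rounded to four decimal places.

3.2823%

The per-quarter rate i satisfies (1 + i)^4 = 1 + 0.1379.
i = 1.1379^(1/4) − 1 = 0.0328233 = 3.2823%.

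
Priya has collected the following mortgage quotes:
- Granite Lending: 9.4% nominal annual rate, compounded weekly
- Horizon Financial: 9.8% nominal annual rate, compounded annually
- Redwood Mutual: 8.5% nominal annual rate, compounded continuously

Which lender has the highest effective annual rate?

Granite Lending

Granite Lending: (1 + 0.094/52)^52 − 1 = 9.847%
Horizon Financial: compounded annually, EAR = 9.800%
Redwood Mutual: e^0.085 − 1 = 8.872%
The highest effective annual rate is Granite Lending at 9.847%.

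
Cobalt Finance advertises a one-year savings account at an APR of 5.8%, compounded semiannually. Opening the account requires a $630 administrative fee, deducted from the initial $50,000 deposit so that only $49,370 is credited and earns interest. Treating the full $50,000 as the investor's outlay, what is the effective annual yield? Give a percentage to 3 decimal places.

Value after one year: 49,370 × (1 + 0.058/2)^2 = 49,370 × 1.058841 = $52,274.98.
Effective yield on the $50,000 outlay: 52,274.98 / 50,000 − 1 = 0.045500 = 4.550%.

4.550%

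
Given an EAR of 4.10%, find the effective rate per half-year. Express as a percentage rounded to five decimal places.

2.02941%

The per-half-year rate i satisfies (1 + i)^2 = 1 + 0.0410.
i = 1.0410^(1/2) − 1 = 0.0202941 = 2.02941%.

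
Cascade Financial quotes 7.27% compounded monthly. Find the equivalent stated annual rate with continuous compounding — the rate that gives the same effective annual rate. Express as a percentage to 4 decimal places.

7.2481%

EAR = (1 + 0.0727/12)^12 − 1 = 0.075172.
Equivalent continuous rate: r = ln(1 + 0.075172) = 0.072481 = 7.2481%.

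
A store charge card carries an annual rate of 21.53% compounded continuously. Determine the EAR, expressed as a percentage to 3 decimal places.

24.023%

With continuous compounding, EAR = e^0.2153 − 1.
e^0.2153 = 1.240234, so EAR = 0.240234 = 24.023%.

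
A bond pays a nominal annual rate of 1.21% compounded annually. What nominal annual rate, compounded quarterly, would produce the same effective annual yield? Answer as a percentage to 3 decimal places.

Compounded annually, EAR = nominal = 0.012100.
Solve (1 + r/4)^4 = 1.012100: r/4 = 1.012100^(1/4) − 1 = 0.003011, so r = 0.012045 = 1.205%.

1.205%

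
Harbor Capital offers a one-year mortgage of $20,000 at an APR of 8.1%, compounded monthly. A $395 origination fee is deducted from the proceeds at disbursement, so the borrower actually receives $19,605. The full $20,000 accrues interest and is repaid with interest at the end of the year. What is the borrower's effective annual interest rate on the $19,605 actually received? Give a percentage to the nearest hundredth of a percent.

Amount owed after one year: 20,000 × (1 + 0.081/12)^12 = 20,000 × 1.084076 = $21,681.52.
Effective rate on net proceeds: 21,681.52 / 19,605 − 1 = 0.105918 = 10.59%.

10.59%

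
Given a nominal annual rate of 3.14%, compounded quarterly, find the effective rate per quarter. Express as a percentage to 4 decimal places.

0.7850%

With a nominal annual rate compounded quarterly, the periodic rate is the nominal rate divided by 4.
i = 0.0314 / 4 = 0.0078500 = 0.7850%.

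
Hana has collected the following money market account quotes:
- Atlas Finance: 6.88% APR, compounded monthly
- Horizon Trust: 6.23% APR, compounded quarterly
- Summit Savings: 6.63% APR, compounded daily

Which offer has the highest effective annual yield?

Atlas Finance: (1 + 0.0688/12)^12 − 1 = 7.101%
Horizon Trust: (1 + 0.0623/4)^4 − 1 = 6.377%
Summit Savings: (1 + 0.0663/365)^365 − 1 = 6.854%
The highest effective annual rate is Atlas Finance at 7.101%.

Atlas Finance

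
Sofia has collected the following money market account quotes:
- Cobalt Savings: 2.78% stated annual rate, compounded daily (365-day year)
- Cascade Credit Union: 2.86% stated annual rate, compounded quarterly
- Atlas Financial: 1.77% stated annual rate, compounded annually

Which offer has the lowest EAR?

Atlas Financial

Cobalt Savings: (1 + 0.0278/365)^365 − 1 = 2.819%
Cascade Credit Union: (1 + 0.0286/4)^4 − 1 = 2.891%
Atlas Financial: compounded annually, EAR = 1.770%
The lowest effective annual rate is Atlas Financial at 1.770%.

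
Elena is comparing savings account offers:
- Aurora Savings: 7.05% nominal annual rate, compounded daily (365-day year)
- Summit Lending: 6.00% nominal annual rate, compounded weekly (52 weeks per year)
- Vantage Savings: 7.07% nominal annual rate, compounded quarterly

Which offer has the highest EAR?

Aurora Savings

Aurora Savings: (1 + 0.0705/365)^365 − 1 = 7.304%
Summit Lending: (1 + 0.0600/52)^52 − 1 = 6.180%
Vantage Savings: (1 + 0.0707/4)^4 − 1 = 7.260%
The highest effective annual rate is Aurora Savings at 7.304%.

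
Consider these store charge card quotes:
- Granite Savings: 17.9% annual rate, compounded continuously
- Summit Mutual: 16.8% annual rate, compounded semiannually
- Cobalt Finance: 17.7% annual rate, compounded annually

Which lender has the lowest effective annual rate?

Summit Mutual

Granite Savings: e^0.179 − 1 = 19.602%
Summit Mutual: (1 + 0.168/2)^2 − 1 = 17.506%
Cobalt Finance: compounded annually, EAR = 17.700%
The lowest effective annual rate is Summit Mutual at 17.506%.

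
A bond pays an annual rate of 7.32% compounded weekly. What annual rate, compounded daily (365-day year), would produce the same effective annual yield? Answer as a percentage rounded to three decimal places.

EAR = (1 + 0.0732/52)^52 − 1 = 0.075890.
Solve (1 + r/365)^365 = 1.075890: r/365 = 1.075890^(1/365) − 1 = 0.000200, so r = 0.073156 = 7.316%.

7.316%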